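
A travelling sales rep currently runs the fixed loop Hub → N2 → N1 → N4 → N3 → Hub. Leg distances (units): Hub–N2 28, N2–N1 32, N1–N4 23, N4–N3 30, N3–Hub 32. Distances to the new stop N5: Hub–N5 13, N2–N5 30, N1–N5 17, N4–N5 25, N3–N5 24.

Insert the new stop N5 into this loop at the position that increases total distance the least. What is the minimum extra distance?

+5 — insert N5 between N3 and Hub.

Insertion cost between consecutive stops i–j is d(i,N5) + d(N5,j) − d(i,j):
  between Hub and N2: 13 + 30 − 28 = 15
  between N2 and N1: 30 + 17 − 32 = 15
  between N1 and N4: 17 + 25 − 23 = 19
  between N4 and N3: 25 + 24 − 30 = 19
  between N3 and Hub: 24 + 13 − 32 = 5
Cheapest insertion is between N3 and Hub, adding 5.
New total = 145 + 5 = 150.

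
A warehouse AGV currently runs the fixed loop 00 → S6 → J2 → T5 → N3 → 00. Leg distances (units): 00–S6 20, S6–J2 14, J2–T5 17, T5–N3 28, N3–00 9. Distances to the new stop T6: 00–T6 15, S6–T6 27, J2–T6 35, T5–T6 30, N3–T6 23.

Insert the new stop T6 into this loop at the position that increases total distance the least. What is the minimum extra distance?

Insertion cost between consecutive stops i–j is d(i,T6) + d(T6,j) − d(i,j):
  between 00 and S6: 15 + 27 − 20 = 22
  between S6 and J2: 27 + 35 − 14 = 48
  between J2 and T5: 35 + 30 − 17 = 48
  between T5 and N3: 30 + 23 − 28 = 25
  between N3 and 00: 23 + 15 − 9 = 29
Cheapest insertion is between 00 and S6, adding 22.
New total = 88 + 22 = 110.

Minimum extra distance: 22, inserting T6 between 00 and S6.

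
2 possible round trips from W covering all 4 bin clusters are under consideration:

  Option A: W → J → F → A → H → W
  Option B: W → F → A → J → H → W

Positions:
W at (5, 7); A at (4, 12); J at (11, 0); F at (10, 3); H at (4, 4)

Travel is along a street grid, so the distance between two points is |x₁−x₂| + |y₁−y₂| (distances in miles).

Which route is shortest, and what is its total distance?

Option A: 13 + 4 + 15 + 8 + 4 = 44
Option B: 9 + 15 + 19 + 11 + 4 = 58

Shortest is Option A, total 44 miles.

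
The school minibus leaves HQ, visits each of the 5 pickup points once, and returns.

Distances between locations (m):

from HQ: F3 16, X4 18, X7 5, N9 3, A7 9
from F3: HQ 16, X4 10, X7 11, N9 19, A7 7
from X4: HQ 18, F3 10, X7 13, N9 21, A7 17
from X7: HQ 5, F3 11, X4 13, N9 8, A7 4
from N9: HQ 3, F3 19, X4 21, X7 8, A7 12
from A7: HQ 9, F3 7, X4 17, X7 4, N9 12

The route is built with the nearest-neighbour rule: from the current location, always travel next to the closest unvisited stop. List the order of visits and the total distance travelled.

Nearest-neighbour total = 50 m; route HQ → N9 → X7 → A7 → F3 → X4 → HQ.

HQ → [N9:3 / X7:5 / A7:9 / F3:16 / X4:18] → N9 (3)
N9 → [X7:8 / A7:12 / F3:19 / X4:21] → X7 (8)
X7 → [A7:4 / F3:11 / X4:13] → A7 (4)
A7 → [F3:7 / X4:17] → F3 (7)
F3 → [X4:10] → X4 (10)
Return X4→HQ: 18.
Total = 3 + 8 + 4 + 7 + 10 + 18 = 50.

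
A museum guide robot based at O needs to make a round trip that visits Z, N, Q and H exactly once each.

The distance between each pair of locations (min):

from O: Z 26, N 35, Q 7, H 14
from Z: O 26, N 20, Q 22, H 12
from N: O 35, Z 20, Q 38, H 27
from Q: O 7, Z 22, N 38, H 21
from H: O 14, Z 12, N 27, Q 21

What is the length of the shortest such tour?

With 4 stops there are 4!/2 = 12 distinct round trips (a route and its reverse cost the same).
O - Z - N - Q - H - O: 26+20+38+21+14 = 119
O - Z - N - H - Q - O: 26+20+27+21+7 = 101
O - Z - Q - N - H - O: 26+22+38+27+14 = 127
O - Z - Q - H - N - O: 26+22+21+27+35 = 131
O - Z - H - N - Q - O: 26+12+27+38+7 = 110
O - Z - H - Q - N - O: 26+12+21+38+35 = 132
O - N - Z - Q - H - O: 35+20+22+21+14 = 112
O - N - Z - H - Q - O: 35+20+12+21+7 = 95
O - N - Q - Z - H - O: 35+38+22+12+14 = 121
O - N - H - Z - Q - O: 35+27+12+22+7 = 103
O - Q - Z - N - H - O: 7+22+20+27+14 = 90
O - Q - N - Z - H - O: 7+38+20+12+14 = 91
The minimum is 90.
One optimal route: O → Q → Z → N → H → O (or its reverse).

90 min — the shortest possible round trip.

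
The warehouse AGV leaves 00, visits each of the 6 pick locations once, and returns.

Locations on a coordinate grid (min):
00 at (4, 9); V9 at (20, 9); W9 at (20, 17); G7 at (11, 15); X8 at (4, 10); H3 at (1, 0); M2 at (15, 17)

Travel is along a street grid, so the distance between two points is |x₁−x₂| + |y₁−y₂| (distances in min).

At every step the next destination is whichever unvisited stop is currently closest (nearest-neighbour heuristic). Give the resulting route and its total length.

00 → [X8:1 / H3:12 / G7:13 / V9:16 / M2:19 / W9:24] → X8 (1)
X8 → [G7:12 / H3:13 / V9:17 / M2:18 / W9:23] → G7 (12)
G7 → [M2:6 / W9:11 / V9:15 / H3:25] → M2 (6)
M2 → [W9:5 / V9:13 / H3:31] → W9 (5)
W9 → [V9:8 / H3:36] → V9 (8)
V9 → [H3:28] → H3 (28)
Return H3→00: 12.
Total = 1 + 12 + 6 + 5 + 8 + 28 + 12 = 72.

Total distance 72 min via the nearest-neighbour route 00 → X8 → G7 → M2 → W9 → V9 → H3 → 00.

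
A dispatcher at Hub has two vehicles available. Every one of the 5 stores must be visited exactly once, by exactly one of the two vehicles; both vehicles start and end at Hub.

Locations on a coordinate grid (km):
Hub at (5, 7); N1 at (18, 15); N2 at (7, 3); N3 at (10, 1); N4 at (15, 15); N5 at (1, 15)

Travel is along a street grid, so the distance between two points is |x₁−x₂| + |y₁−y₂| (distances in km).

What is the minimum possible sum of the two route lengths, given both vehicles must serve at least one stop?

72 km — the smallest possible combined total.

Try each way of splitting the stops between the two vehicles (each non-empty) and, for each split, find the best tour for each vehicle:
  {N1} + {N2, N3, N4, N5}: 42 + 56 = 98
  {N2} + {N1, N3, N4, N5}: 12 + 62 = 74
  {N1, N2} + {N3, N4, N5}: 50 + 56 = 106
  {N3} + {N1, N2, N4, N5}: 22 + 58 = 80
  {N1, N3} + {N2, N4, N5}: 54 + 52 = 106
  {N2, N3} + {N1, N4, N5}: 22 + 50 = 72
  … (15 splits in total)
Best: vehicle 1 Hub → N2 → N3 → Hub = 22; vehicle 2 Hub → N1 → N4 → N5 → Hub = 50; combined 72.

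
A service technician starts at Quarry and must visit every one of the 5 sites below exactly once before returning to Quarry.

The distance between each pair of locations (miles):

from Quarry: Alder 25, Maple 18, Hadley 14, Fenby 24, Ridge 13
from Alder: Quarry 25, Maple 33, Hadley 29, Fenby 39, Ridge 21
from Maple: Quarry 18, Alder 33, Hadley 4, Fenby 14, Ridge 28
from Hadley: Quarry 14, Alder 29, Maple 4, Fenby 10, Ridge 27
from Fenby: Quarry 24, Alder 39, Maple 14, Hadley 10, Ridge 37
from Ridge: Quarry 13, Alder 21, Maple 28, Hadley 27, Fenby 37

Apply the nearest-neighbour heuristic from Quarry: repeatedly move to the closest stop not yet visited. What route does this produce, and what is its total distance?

From Quarry: distances to unvisited — Ridge=13, Hadley=14, Maple=18, Fenby=24, Alder=25. Nearest is Ridge (13).
From Ridge: distances to unvisited — Alder=21, Hadley=27, Maple=28, Fenby=37. Nearest is Alder (21).
From Alder: distances to unvisited — Hadley=29, Maple=33, Fenby=39. Nearest is Hadley (29).
From Hadley: distances to unvisited — Maple=4, Fenby=10. Nearest is Maple (4).
From Maple: distances to unvisited — Fenby=14. Nearest is Fenby (14).
Return Fenby→Quarry: 24.
Total = 13 + 21 + 29 + 4 + 14 + 24 = 105.

Nearest-neighbour total = 105 miles; route Quarry → Ridge → Alder → Hadley → Maple → Fenby → Quarry.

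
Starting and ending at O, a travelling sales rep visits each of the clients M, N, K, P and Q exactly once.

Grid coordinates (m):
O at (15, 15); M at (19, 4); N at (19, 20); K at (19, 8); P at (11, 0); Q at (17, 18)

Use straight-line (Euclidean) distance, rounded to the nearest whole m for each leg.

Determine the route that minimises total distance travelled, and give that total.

Shortest round trip = 48 m.

O → M → N → K → P → Q → O: 12+16+12+11+19+4 = 74
O → M → N → K → Q → P → O: 12+16+12+10+19+16 = 85
O → M → N → P → K → Q → O: 12+16+22+11+10+4 = 75
O → M → N → P → Q → K → O: 12+16+22+19+10+8 = 87
O → M → N → Q → K → P → O: 12+16+3+10+11+16 = 68
O → M → N → Q → P → K → O: 12+16+3+19+11+8 = 69
O → M → K → N → P → Q → O: 12+4+12+22+19+4 = 73
O → M → K → N → Q → P → O: 12+4+12+3+19+16 = 66
O → M → K → P → N → Q → O: 12+4+11+22+3+4 = 56
O → M → K → P → Q → N → O: 12+4+11+19+3+6 = 55
O → M → K → Q → N → P → O: 12+4+10+3+22+16 = 67
O → M → K → Q → P → N → O: 12+4+10+19+22+6 = 73
O → M → P → N → K → Q → O: 12+9+22+12+10+4 = 69
O → M → P → N → Q → K → O: 12+9+22+3+10+8 = 64
… (46 more)
O → N → Q → K → M → P → O: 6+3+10+4+9+16 = 48  ← best
The minimum is 48.
One optimal route: O → N → Q → K → M → P → O (or its reverse).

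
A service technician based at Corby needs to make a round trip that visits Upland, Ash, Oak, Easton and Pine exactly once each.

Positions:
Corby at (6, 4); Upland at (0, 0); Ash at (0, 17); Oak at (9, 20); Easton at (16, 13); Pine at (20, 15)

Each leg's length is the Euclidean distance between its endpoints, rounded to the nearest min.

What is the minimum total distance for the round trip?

With 5 stops there are 5!/2 = 60 distinct round trips (a route and its reverse cost the same).
Corby - Upland - Ash - Oak - Easton - Pine - Corby: 7+17+9+10+4+18 = 65
Corby - Upland - Ash - Oak - Pine - Easton - Corby: 7+17+9+12+4+13 = 62
Corby - Upland - Ash - Easton - Oak - Pine - Corby: 7+17+16+10+12+18 = 80
Corby - Upland - Ash - Easton - Pine - Oak - Corby: 7+17+16+4+12+16 = 72
Corby - Upland - Ash - Pine - Oak - Easton - Corby: 7+17+20+12+10+13 = 79
Corby - Upland - Ash - Pine - Easton - Oak - Corby: 7+17+20+4+10+16 = 74
Corby - Upland - Oak - Ash - Easton - Pine - Corby: 7+22+9+16+4+18 = 76
Corby - Upland - Oak - Ash - Pine - Easton - Corby: 7+22+9+20+4+13 = 75
Corby - Upland - Oak - Easton - Ash - Pine - Corby: 7+22+10+16+20+18 = 93
Corby - Upland - Oak - Easton - Pine - Ash - Corby: 7+22+10+4+20+14 = 77
Corby - Upland - Oak - Pine - Ash - Easton - Corby: 7+22+12+20+16+13 = 90
Corby - Upland - Oak - Pine - Easton - Ash - Corby: 7+22+12+4+16+14 = 75
Corby - Upland - Easton - Ash - Oak - Pine - Corby: 7+21+16+9+12+18 = 83
Corby - Upland - Easton - Ash - Pine - Oak - Corby: 7+21+16+20+12+16 = 92
… (46 more)
The minimum is 62.
One optimal route: Corby → Upland → Ash → Oak → Pine → Easton → Corby (or its reverse).

Minimum total distance: 62 min.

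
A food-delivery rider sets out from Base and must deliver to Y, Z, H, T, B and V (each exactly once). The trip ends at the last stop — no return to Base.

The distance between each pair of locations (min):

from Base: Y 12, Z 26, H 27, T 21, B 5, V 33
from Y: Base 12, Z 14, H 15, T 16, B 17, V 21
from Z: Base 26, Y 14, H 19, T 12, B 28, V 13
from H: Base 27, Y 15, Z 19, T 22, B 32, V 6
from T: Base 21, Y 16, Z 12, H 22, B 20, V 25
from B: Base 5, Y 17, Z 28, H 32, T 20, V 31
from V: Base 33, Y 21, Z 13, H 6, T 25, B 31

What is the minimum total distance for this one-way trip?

68 min — the minimum one-way total.

There are 6! = 720 possible orderings.
Base→Y→Z→H→T→B→V: 12+14+19+22+20+31 = 118
Base→Y→Z→H→T→V→B: 12+14+19+22+25+31 = 123
Base→Y→Z→H→B→T→V: 12+14+19+32+20+25 = 122
Base→Y→Z→H→B→V→T: 12+14+19+32+31+25 = 133
Base→Y→Z→H→V→T→B: 12+14+19+6+25+20 = 96
Base→Y→Z→H→V→B→T: 12+14+19+6+31+20 = 102
Base→Y→Z→T→H→B→V: 12+14+12+22+32+31 = 123
Base→Y→Z→T→H→V→B: 12+14+12+22+6+31 = 97
… (712 more)
Base→B→Y→H→V→Z→T: 5+17+15+6+13+12 = 68  ← best
The minimum is 68.
One shortest path: Base → B → Y → H → V → Z → T.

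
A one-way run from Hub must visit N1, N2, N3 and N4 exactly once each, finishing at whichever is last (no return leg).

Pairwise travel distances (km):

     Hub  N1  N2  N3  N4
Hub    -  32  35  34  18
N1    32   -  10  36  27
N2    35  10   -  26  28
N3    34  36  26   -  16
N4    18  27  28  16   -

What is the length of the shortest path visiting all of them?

There are 4! = 24 possible orderings.
Hub → N1 → N2 → N3 → N4: 32+10+26+16 = 84
Hub → N1 → N2 → N4 → N3: 32+10+28+16 = 86
Hub → N1 → N3 → N2 → N4: 32+36+26+28 = 122
Hub → N1 → N3 → N4 → N2: 32+36+16+28 = 112
Hub → N1 → N4 → N2 → N3: 32+27+28+26 = 113
Hub → N1 → N4 → N3 → N2: 32+27+16+26 = 101
Hub → N2 → N1 → N3 → N4: 35+10+36+16 = 97
Hub → N2 → N1 → N4 → N3: 35+10+27+16 = 88
Hub → N2 → N3 → N1 → N4: 35+26+36+27 = 124
Hub → N2 → N3 → N4 → N1: 35+26+16+27 = 104
Hub → N2 → N4 → N1 → N3: 35+28+27+36 = 126
Hub → N2 → N4 → N3 → N1: 35+28+16+36 = 115
Hub → N3 → N1 → N2 → N4: 34+36+10+28 = 108
Hub → N3 → N1 → N4 → N2: 34+36+27+28 = 125
… (10 more)
Hub → N4 → N3 → N2 → N1: 18+16+26+10 = 70  ← best
The minimum is 70.
One shortest path: Hub → N4 → N3 → N2 → N1.

70 km — the minimum one-way total.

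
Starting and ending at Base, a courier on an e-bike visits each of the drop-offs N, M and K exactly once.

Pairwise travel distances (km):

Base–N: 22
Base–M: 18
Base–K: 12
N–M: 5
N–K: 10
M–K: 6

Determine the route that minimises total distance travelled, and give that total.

Base→N→M→K→Base: 22+5+6+12 = 45
Base→N→K→M→Base: 22+10+6+18 = 56
Base→M→N→K→Base: 18+5+10+12 = 45
The minimum is 45.
One optimal route: Base → N → M → K → Base (or its reverse).

Shortest round trip = 45 km.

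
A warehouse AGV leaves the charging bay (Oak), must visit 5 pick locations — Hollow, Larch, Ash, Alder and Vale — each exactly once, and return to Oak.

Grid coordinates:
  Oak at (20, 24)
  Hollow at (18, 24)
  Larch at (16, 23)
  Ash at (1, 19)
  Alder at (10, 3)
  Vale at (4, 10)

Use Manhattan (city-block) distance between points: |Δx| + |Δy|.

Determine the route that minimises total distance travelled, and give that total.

Shortest round trip = 80.

Oak-Hollow-Larch-Ash-Alder-Vale-Oak: 2+3+19+25+13+30 = 92
Oak-Hollow-Larch-Ash-Vale-Alder-Oak: 2+3+19+12+13+31 = 80
Oak-Hollow-Larch-Alder-Ash-Vale-Oak: 2+3+26+25+12+30 = 98
Oak-Hollow-Larch-Alder-Vale-Ash-Oak: 2+3+26+13+12+24 = 80
Oak-Hollow-Larch-Vale-Ash-Alder-Oak: 2+3+25+12+25+31 = 98
Oak-Hollow-Larch-Vale-Alder-Ash-Oak: 2+3+25+13+25+24 = 92
Oak-Hollow-Ash-Larch-Alder-Vale-Oak: 2+22+19+26+13+30 = 112
Oak-Hollow-Ash-Larch-Vale-Alder-Oak: 2+22+19+25+13+31 = 112
Oak-Hollow-Ash-Alder-Larch-Vale-Oak: 2+22+25+26+25+30 = 130
Oak-Hollow-Ash-Alder-Vale-Larch-Oak: 2+22+25+13+25+5 = 92
Oak-Hollow-Ash-Vale-Larch-Alder-Oak: 2+22+12+25+26+31 = 118
Oak-Hollow-Ash-Vale-Alder-Larch-Oak: 2+22+12+13+26+5 = 80
Oak-Hollow-Alder-Larch-Ash-Vale-Oak: 2+29+26+19+12+30 = 118
Oak-Hollow-Alder-Larch-Vale-Ash-Oak: 2+29+26+25+12+24 = 118
… (46 more)
The minimum is 80.
One optimal route: Oak → Hollow → Larch → Ash → Vale → Alder → Oak (or its reverse).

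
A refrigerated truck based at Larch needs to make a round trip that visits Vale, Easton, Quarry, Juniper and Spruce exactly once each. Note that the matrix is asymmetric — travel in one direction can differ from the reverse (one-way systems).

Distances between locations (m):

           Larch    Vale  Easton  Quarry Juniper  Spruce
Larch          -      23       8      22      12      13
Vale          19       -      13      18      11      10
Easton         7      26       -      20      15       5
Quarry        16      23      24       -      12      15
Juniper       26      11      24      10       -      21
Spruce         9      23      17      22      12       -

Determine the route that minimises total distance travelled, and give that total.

Larch - Vale - Easton - Quarry - Juniper - Spruce - Larch: 23+13+20+12+21+9 = 98
Larch - Vale - Easton - Quarry - Spruce - Juniper - Larch: 23+13+20+15+12+26 = 109
Larch - Vale - Easton - Juniper - Quarry - Spruce - Larch: 23+13+15+10+15+9 = 85
Larch - Vale - Easton - Juniper - Spruce - Quarry - Larch: 23+13+15+21+22+16 = 110
Larch - Vale - Easton - Spruce - Quarry - Juniper - Larch: 23+13+5+22+12+26 = 101
Larch - Vale - Easton - Spruce - Juniper - Quarry - Larch: 23+13+5+12+10+16 = 79
Larch - Vale - Quarry - Easton - Juniper - Spruce - Larch: 23+18+24+15+21+9 = 110
Larch - Vale - Quarry - Easton - Spruce - Juniper - Larch: 23+18+24+5+12+26 = 108
Larch - Vale - Quarry - Juniper - Easton - Spruce - Larch: 23+18+12+24+5+9 = 91
Larch - Vale - Quarry - Juniper - Spruce - Easton - Larch: 23+18+12+21+17+7 = 98
Larch - Vale - Quarry - Spruce - Easton - Juniper - Larch: 23+18+15+17+15+26 = 114
Larch - Vale - Quarry - Spruce - Juniper - Easton - Larch: 23+18+15+12+24+7 = 99
Larch - Vale - Juniper - Easton - Quarry - Spruce - Larch: 23+11+24+20+15+9 = 102
Larch - Vale - Juniper - Easton - Spruce - Quarry - Larch: 23+11+24+5+22+16 = 101
… (106 more)
Larch - Easton - Quarry - Juniper - Vale - Spruce - Larch: 8+20+12+11+10+9 = 70  ← best
The minimum is 70.
One optimal route: Larch → Easton → Quarry → Juniper → Vale → Spruce → Larch.

Minimum total distance: 70 m.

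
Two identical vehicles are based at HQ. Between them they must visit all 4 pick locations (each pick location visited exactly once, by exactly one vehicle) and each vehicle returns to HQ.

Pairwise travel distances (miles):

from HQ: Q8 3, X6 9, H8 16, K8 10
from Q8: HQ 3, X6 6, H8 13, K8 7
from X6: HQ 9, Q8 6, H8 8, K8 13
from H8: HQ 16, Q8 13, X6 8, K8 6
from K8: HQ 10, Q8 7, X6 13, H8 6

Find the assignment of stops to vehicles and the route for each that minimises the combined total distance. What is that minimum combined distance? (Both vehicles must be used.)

There are 2^3 − 1 = 7 ways to divide the 4 stops into two non-empty groups. For each, the best each vehicle can do is its own shortest tour through its group:
  {Q8} + {X6, H8, K8}: 6 + 33 = 39
  {X6} + {Q8, H8, K8}: 18 + 32 = 50
  {Q8, X6} + {H8, K8}: 18 + 32 = 50
  {H8} + {Q8, X6, K8}: 32 + 32 = 64
  {Q8, H8} + {X6, K8}: 32 + 32 = 64
  {X6, H8} + {Q8, K8}: 33 + 20 = 53
  … (7 splits in total)
Best: vehicle 1 HQ → Q8 → HQ = 6; vehicle 2 HQ → X6 → H8 → K8 → HQ = 33; combined 39.

Minimum combined distance: 39 miles.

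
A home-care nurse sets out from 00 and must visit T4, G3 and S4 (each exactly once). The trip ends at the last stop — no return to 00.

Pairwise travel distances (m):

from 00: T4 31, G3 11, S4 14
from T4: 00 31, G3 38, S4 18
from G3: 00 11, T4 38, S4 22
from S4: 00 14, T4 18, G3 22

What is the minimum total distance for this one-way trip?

Shortest open route: 51 m.

There are 3! = 6 possible orderings.
00 - T4 - G3 - S4: 31+38+22 = 91
00 - T4 - S4 - G3: 31+18+22 = 71
00 - G3 - T4 - S4: 11+38+18 = 67
00 - G3 - S4 - T4: 11+22+18 = 51
00 - S4 - T4 - G3: 14+18+38 = 70
00 - S4 - G3 - T4: 14+22+38 = 74
The minimum is 51.
One shortest path: 00 → G3 → S4 → T4.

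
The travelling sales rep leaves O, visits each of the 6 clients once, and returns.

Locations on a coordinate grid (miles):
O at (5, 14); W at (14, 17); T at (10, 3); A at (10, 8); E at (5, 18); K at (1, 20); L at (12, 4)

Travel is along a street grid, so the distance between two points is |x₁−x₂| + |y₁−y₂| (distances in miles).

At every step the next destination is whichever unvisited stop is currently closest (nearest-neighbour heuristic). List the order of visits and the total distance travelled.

At O the remaining stops are E 4, K 10, A 11, W 12, T 16, L 17; go to E.
At E the remaining stops are K 6, W 10, A 15, T 20, L 21; go to K.
At K the remaining stops are W 16, A 21, T 26, L 27; go to W.
At W the remaining stops are A 13, L 15, T 18; go to A.
At A the remaining stops are T 5, L 6; go to T.
At T the remaining stops are L 3; go to L.
Return L→O: 17.
Total = 4 + 6 + 16 + 13 + 5 + 3 + 17 = 64.

Nearest-neighbour total = 64 miles; route O → E → K → W → A → T → L → O.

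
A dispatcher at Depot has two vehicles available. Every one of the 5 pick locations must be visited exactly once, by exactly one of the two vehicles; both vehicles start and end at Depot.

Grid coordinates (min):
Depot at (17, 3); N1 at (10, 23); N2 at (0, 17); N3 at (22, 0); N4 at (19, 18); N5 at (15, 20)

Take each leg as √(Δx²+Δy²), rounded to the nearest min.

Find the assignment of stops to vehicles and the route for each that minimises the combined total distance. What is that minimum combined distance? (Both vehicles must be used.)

71 min — the smallest possible combined total.

Check every non-empty split of the stops between the two vehicles; for each half take its own optimal tour:
  {N1} + {N2, N3, N4, N5}: 42 + 65 = 107
  {N2} + {N1, N3, N4, N5}: 44 + 55 = 99
  {N1, N2} + {N3, N4, N5}: 55 + 45 = 100
  {N3} + {N1, N2, N4, N5}: 12 + 59 = 71
  {N1, N3} + {N2, N4, N5}: 53 + 56 = 109
  {N2, N3} + {N1, N4, N5}: 56 + 46 = 102
  … (15 splits in total)
Best: vehicle 1 Depot → N3 → Depot = 12; vehicle 2 Depot → N2 → N1 → N5 → N4 → Depot = 59; combined 71.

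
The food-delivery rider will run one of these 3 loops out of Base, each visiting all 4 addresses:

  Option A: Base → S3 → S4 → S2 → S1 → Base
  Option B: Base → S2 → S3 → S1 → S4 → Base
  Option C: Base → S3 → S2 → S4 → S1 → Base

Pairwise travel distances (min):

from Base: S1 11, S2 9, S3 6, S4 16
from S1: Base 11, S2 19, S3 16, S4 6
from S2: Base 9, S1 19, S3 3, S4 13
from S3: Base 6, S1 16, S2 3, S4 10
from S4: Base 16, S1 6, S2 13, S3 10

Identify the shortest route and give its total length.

Option A: 6 + 10 + 13 + 19 + 11 = 59
Option B: 9 + 3 + 16 + 6 + 16 = 50
Option C: 6 + 3 + 13 + 6 + 11 = 39

Shortest is Option C, total 39 min.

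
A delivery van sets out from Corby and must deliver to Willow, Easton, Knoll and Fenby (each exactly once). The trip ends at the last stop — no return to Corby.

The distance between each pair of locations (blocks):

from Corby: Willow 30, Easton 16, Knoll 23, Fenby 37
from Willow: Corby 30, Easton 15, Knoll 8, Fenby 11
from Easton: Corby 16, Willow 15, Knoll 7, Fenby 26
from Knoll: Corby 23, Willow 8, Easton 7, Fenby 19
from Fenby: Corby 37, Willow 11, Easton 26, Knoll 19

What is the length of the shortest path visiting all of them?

There are 4! = 24 possible orderings.
Corby - Willow - Easton - Knoll - Fenby: 30+15+7+19 = 71
Corby - Willow - Easton - Fenby - Knoll: 30+15+26+19 = 90
Corby - Willow - Knoll - Easton - Fenby: 30+8+7+26 = 71
Corby - Willow - Knoll - Fenby - Easton: 30+8+19+26 = 83
Corby - Willow - Fenby - Easton - Knoll: 30+11+26+7 = 74
Corby - Willow - Fenby - Knoll - Easton: 30+11+19+7 = 67
Corby - Easton - Willow - Knoll - Fenby: 16+15+8+19 = 58
Corby - Easton - Willow - Fenby - Knoll: 16+15+11+19 = 61
Corby - Easton - Knoll - Willow - Fenby: 16+7+8+11 = 42
Corby - Easton - Knoll - Fenby - Willow: 16+7+19+11 = 53
Corby - Easton - Fenby - Willow - Knoll: 16+26+11+8 = 61
Corby - Easton - Fenby - Knoll - Willow: 16+26+19+8 = 69
Corby - Knoll - Willow - Easton - Fenby: 23+8+15+26 = 72
Corby - Knoll - Willow - Fenby - Easton: 23+8+11+26 = 68
… (10 more)
The minimum is 42.
One shortest path: Corby → Easton → Knoll → Willow → Fenby.

Shortest open route: 42 blocks.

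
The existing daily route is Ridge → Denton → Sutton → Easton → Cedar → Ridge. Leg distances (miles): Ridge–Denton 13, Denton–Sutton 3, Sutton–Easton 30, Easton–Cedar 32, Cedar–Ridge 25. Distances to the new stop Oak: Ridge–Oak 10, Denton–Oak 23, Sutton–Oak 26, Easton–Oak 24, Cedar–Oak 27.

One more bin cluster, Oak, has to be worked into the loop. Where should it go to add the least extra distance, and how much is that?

+12 miles — insert Oak between Cedar and Ridge.

Insertion cost between consecutive stops i–j is d(i,Oak) + d(Oak,j) − d(i,j):
  between Ridge and Denton: 10 + 23 − 13 = 20
  between Denton and Sutton: 23 + 26 − 3 = 46
  between Sutton and Easton: 26 + 24 − 30 = 20
  between Easton and Cedar: 24 + 27 − 32 = 19
  between Cedar and Ridge: 27 + 10 − 25 = 12
Cheapest insertion is between Cedar and Ridge, adding 12.
New total = 103 + 12 = 115.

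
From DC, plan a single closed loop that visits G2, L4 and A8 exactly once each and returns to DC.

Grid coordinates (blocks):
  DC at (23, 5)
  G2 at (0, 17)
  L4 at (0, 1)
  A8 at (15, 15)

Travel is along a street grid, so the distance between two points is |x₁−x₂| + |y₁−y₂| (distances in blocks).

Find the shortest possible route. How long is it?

With 3 stops there are 3!/2 = 3 distinct round trips (a route and its reverse cost the same).
DC→G2→L4→A8→DC: 35+16+29+18 = 98
DC→G2→A8→L4→DC: 35+17+29+27 = 108
DC→L4→G2→A8→DC: 27+16+17+18 = 78
The minimum is 78.
One optimal route: DC → L4 → G2 → A8 → DC (or its reverse).

Shortest round trip = 78 blocks.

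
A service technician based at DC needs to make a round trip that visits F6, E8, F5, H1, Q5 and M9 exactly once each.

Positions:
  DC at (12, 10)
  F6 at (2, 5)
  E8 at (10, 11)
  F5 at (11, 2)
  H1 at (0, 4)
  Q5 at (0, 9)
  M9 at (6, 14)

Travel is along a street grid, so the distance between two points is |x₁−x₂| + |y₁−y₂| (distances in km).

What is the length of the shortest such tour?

There are 360 distinct closed tours to check (reversals are equivalent).
DC → F6 → E8 → F5 → H1 → Q5 → M9 → DC: 15+14+10+13+5+11+10 = 78
DC → F6 → E8 → F5 → H1 → M9 → Q5 → DC: 15+14+10+13+16+11+13 = 92
DC → F6 → E8 → F5 → Q5 → H1 → M9 → DC: 15+14+10+18+5+16+10 = 88
DC → F6 → E8 → F5 → Q5 → M9 → H1 → DC: 15+14+10+18+11+16+18 = 102
DC → F6 → E8 → F5 → M9 → H1 → Q5 → DC: 15+14+10+17+16+5+13 = 90
DC → F6 → E8 → F5 → M9 → Q5 → H1 → DC: 15+14+10+17+11+5+18 = 90
DC → F6 → E8 → H1 → F5 → Q5 → M9 → DC: 15+14+17+13+18+11+10 = 98
DC → F6 → E8 → H1 → F5 → M9 → Q5 → DC: 15+14+17+13+17+11+13 = 100
… (352 more)
DC → E8 → M9 → Q5 → H1 → F6 → F5 → DC: 3+7+11+5+3+12+9 = 50  ← best
The minimum is 50.
One optimal route: DC → E8 → M9 → Q5 → H1 → F6 → F5 → DC (or its reverse).

Shortest round trip = 50 km.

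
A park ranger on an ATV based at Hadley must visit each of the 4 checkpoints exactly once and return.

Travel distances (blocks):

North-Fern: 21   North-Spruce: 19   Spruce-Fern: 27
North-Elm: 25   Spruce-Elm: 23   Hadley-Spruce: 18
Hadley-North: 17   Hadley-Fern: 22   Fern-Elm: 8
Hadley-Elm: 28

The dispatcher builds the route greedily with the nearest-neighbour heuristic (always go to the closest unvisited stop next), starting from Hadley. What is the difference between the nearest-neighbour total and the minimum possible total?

2 blocks longer than the optimal tour.

From Hadley: North=17, Spruce=18, Fern=22, Elm=28 → choose North (17).
From North: Spruce=19, Fern=21, Elm=25 → choose Spruce (19).
From Spruce: Elm=23, Fern=27 → choose Elm (23).
From Elm: Fern=8 → choose Fern (8).
NN route Hadley → North → Spruce → Elm → Fern → Hadley costs 89.
Optimal: Hadley → North → Fern → Elm → Spruce → Hadley costs 87 (by enumerating all 12 distinct tours).
Excess = 89 − 87 = 2.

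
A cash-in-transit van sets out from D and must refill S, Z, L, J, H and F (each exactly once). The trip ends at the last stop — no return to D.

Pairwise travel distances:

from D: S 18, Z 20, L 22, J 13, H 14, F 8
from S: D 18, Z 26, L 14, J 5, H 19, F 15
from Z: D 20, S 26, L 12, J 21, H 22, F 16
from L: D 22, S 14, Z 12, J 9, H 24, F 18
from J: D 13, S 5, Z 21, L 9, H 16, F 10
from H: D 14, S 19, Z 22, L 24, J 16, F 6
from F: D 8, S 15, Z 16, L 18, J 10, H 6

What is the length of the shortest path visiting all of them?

Minimum one-way distance = 59.

There are 6! = 720 possible orderings.
D→S→Z→L→J→H→F: 18+26+12+9+16+6 = 87
D→S→Z→L→J→F→H: 18+26+12+9+10+6 = 81
D→S→Z→L→H→J→F: 18+26+12+24+16+10 = 106
D→S→Z→L→H→F→J: 18+26+12+24+6+10 = 96
D→S→Z→L→F→J→H: 18+26+12+18+10+16 = 100
D→S→Z→L→F→H→J: 18+26+12+18+6+16 = 96
D→S→Z→J→L→H→F: 18+26+21+9+24+6 = 104
D→S→Z→J→L→F→H: 18+26+21+9+18+6 = 98
… (712 more)
D→F→H→S→J→L→Z: 8+6+19+5+9+12 = 59  ← best
The minimum is 59.
One shortest path: D → F → H → S → J → L → Z.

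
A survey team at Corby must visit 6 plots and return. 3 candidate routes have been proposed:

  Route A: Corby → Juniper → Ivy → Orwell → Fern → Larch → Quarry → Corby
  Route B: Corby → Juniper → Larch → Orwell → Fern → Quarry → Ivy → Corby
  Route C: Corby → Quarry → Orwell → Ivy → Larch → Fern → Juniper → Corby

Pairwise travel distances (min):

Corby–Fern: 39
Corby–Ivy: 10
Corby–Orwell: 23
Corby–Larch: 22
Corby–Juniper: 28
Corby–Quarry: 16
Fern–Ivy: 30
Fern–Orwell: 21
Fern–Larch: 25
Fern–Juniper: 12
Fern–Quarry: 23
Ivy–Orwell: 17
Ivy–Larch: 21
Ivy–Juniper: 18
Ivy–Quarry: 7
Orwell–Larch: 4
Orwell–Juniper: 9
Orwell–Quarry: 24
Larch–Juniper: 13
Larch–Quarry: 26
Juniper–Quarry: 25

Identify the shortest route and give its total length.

Shortest is Route B, total 106 min.

Route A: 28 + 18 + 17 + 21 + 25 + 26 + 16 = 151
Route B: 28 + 13 + 4 + 21 + 23 + 7 + 10 = 106
Route C: 16 + 24 + 17 + 21 + 25 + 12 + 28 = 143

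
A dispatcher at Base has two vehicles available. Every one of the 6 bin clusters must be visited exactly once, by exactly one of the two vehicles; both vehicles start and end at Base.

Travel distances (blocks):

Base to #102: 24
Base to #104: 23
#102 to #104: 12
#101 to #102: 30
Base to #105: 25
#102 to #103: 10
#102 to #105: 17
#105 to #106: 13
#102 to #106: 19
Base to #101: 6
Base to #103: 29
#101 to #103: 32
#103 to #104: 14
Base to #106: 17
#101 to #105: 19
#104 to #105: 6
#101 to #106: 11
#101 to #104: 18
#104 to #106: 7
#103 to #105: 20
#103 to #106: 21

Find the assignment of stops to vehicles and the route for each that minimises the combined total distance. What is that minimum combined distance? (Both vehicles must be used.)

Check every non-empty split of the stops between the two vehicles; for each half take its own optimal tour:
  {#101} + {#102, #103, #104, #105, #106}: 12 + 84 = 96
  {#102} + {#101, #103, #104, #105, #106}: 48 + 79 = 127
  {#101, #102} + {#103, #104, #105, #106}: 60 + 79 = 139
  {#103} + {#101, #102, #104, #105, #106}: 58 + 71 = 129
  {#101, #103} + {#102, #104, #105, #106}: 67 + 71 = 138
  {#102, #103} + {#101, #104, #105, #106}: 63 + 55 = 118
  … (31 splits in total)
Best: vehicle 1 Base → #101 → Base = 12; vehicle 2 Base → #102 → #103 → #104 → #105 → #106 → Base = 84; combined 96.

96 blocks — the smallest possible combined total.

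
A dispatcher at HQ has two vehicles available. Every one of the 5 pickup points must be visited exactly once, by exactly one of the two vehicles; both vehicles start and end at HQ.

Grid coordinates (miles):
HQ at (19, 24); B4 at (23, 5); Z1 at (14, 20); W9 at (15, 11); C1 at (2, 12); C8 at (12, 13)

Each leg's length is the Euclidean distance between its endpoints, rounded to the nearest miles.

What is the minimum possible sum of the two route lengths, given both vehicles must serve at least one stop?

76 miles — the smallest possible combined total.

There are 2^4 − 1 = 15 ways to divide the 5 stops into two non-empty groups. For each, the best each vehicle can do is its own shortest tour through its group:
  {B4} + {Z1, W9, C1, C8}: 38 + 48 = 86
  {Z1} + {B4, W9, C1, C8}: 12 + 64 = 76
  {B4, Z1} + {W9, C1, C8}: 42 + 49 = 91
  {W9} + {B4, Z1, C1, C8}: 28 + 63 = 91
  {B4, W9} + {Z1, C1, C8}: 43 + 43 = 86
  {Z1, W9} + {B4, C1, C8}: 29 + 64 = 93
  … (15 splits in total)
Best: vehicle 1 HQ → Z1 → HQ = 12; vehicle 2 HQ → B4 → W9 → C8 → C1 → HQ = 64; combined 76.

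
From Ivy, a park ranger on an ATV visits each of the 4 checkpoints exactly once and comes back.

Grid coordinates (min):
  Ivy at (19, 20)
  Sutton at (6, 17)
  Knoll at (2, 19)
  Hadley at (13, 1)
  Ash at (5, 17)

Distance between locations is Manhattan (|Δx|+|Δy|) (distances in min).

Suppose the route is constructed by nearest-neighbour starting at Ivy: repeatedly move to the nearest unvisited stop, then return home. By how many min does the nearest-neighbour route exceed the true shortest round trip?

From Ivy: Sutton=16, Ash=17, Knoll=18, Hadley=25 → choose Sutton (16).
From Sutton: Ash=1, Knoll=6, Hadley=23 → choose Ash (1).
From Ash: Knoll=5, Hadley=24 → choose Knoll (5).
From Knoll: Hadley=29 → choose Hadley (29).
NN route Ivy → Sutton → Ash → Knoll → Hadley → Ivy costs 76.
Optimal: Ivy → Knoll → Ash → Sutton → Hadley → Ivy costs 72 (by enumerating all 12 distinct tours).
Excess = 76 − 72 = 4.

The nearest-neighbour route is 4 min longer than optimal.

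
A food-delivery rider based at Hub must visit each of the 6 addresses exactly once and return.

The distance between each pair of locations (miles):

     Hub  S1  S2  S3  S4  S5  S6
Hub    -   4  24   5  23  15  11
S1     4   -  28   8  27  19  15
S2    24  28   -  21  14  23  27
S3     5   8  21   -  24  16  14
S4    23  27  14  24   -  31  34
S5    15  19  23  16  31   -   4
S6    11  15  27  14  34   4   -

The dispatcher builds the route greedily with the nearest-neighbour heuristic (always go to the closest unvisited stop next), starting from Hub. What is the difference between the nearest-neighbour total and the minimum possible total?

Hub: S1=4, S3=5, S6=11, S5=15, S4=23, S2=24 ⇒ S1
S1: S3=8, S6=15, S5=19, S4=27, S2=28 ⇒ S3
S3: S6=14, S5=16, S2=21, S4=24 ⇒ S6
S6: S5=4, S2=27, S4=34 ⇒ S5
S5: S2=23, S4=31 ⇒ S2
S2: S4=14 ⇒ S4
NN route Hub → S1 → S3 → S6 → S5 → S2 → S4 → Hub costs 90.
Optimal: Hub → S1 → S3 → S4 → S2 → S5 → S6 → Hub costs 88 (by enumerating all 360 distinct tours).
Excess = 90 − 88 = 2.

The nearest-neighbour route is 2 miles longer than optimal.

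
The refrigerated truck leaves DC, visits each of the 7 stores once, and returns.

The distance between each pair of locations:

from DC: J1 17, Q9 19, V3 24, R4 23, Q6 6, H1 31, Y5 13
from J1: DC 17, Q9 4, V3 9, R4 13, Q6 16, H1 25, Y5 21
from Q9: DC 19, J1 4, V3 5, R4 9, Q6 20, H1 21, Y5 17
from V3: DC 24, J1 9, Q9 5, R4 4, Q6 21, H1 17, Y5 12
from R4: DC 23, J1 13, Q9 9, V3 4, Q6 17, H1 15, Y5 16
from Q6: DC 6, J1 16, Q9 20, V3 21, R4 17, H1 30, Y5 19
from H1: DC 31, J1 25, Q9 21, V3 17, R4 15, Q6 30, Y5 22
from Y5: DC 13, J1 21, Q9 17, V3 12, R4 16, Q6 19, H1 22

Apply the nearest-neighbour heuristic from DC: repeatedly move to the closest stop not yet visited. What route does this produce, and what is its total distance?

Total distance 85 via the nearest-neighbour route DC → Q6 → J1 → Q9 → V3 → R4 → H1 → Y5 → DC.

DC → [Q6:6 / Y5:13 / J1:17 / Q9:19 / R4:23 / V3:24 / H1:31] → Q6 (6)
Q6 → [J1:16 / R4:17 / Y5:19 / Q9:20 / V3:21 / H1:30] → J1 (16)
J1 → [Q9:4 / V3:9 / R4:13 / Y5:21 / H1:25] → Q9 (4)
Q9 → [V3:5 / R4:9 / Y5:17 / H1:21] → V3 (5)
V3 → [R4:4 / Y5:12 / H1:17] → R4 (4)
R4 → [H1:15 / Y5:16] → H1 (15)
H1 → [Y5:22] → Y5 (22)
Return Y5→DC: 13.
Total = 6 + 16 + 4 + 5 + 4 + 15 + 22 + 13 = 85.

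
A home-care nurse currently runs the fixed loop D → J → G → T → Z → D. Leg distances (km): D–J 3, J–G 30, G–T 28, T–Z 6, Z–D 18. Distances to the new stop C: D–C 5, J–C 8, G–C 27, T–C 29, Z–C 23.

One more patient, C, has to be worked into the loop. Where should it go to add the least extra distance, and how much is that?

+5 km — insert C between J and G.

Insertion cost between consecutive stops i–j is d(i,C) + d(C,j) − d(i,j):
  between D and J: 5 + 8 − 3 = 10
  between J and G: 8 + 27 − 30 = 5
  between G and T: 27 + 29 − 28 = 28
  between T and Z: 29 + 23 − 6 = 46
  between Z and D: 23 + 5 − 18 = 10
Cheapest insertion is between J and G, adding 5.
New total = 85 + 5 = 90.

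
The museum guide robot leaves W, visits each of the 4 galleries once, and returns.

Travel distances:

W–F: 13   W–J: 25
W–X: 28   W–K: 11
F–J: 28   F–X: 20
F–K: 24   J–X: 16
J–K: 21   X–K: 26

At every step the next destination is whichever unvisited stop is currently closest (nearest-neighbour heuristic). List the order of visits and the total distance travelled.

From W: distances to unvisited — K=11, F=13, J=25, X=28. Nearest is K (11).
From K: distances to unvisited — J=21, F=24, X=26. Nearest is J (21).
From J: distances to unvisited — X=16, F=28. Nearest is X (16).
From X: distances to unvisited — F=20. Nearest is F (20).
Return F→W: 13.
Total = 11 + 21 + 16 + 20 + 13 = 81.

81 along W → K → J → X → F → W.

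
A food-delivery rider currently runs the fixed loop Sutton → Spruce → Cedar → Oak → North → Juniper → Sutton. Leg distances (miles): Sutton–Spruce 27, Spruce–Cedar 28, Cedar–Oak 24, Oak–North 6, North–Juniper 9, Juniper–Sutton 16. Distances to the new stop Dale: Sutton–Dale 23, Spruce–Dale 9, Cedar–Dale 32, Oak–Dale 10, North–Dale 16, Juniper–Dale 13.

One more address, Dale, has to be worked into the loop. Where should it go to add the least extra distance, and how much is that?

+5 miles — insert Dale between Sutton and Spruce.

Insertion cost between consecutive stops i–j is d(i,Dale) + d(Dale,j) − d(i,j):
  between Sutton and Spruce: 23 + 9 − 27 = 5
  between Spruce and Cedar: 9 + 32 − 28 = 13
  between Cedar and Oak: 32 + 10 − 24 = 18
  between Oak and North: 10 + 16 − 6 = 20
  between North and Juniper: 16 + 13 − 9 = 20
  between Juniper and Sutton: 13 + 23 − 16 = 20
Cheapest insertion is between Sutton and Spruce, adding 5.
New total = 110 + 5 = 115.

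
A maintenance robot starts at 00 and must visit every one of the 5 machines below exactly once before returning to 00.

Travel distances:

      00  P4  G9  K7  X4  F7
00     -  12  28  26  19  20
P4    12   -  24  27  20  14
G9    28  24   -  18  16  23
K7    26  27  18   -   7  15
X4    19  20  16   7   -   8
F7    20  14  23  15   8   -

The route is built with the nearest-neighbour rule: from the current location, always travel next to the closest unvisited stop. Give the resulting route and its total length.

Total distance 87 via the nearest-neighbour route 00 → P4 → F7 → X4 → K7 → G9 → 00.

00 → [P4:12 / X4:19 / F7:20 / K7:26 / G9:28] → P4 (12)
P4 → [F7:14 / X4:20 / G9:24 / K7:27] → F7 (14)
F7 → [X4:8 / K7:15 / G9:23] → X4 (8)
X4 → [K7:7 / G9:16] → K7 (7)
K7 → [G9:18] → G9 (18)
Return G9→00: 28.
Total = 12 + 14 + 8 + 7 + 18 + 28 = 87.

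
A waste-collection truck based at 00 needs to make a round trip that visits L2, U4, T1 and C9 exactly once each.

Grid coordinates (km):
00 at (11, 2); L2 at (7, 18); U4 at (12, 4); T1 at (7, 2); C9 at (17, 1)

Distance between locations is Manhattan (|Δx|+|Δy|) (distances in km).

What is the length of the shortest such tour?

There are 12 distinct closed tours to check (reversals are equivalent).
00 → L2 → U4 → T1 → C9 → 00: 20+19+7+11+7 = 64
00 → L2 → U4 → C9 → T1 → 00: 20+19+8+11+4 = 62
00 → L2 → T1 → U4 → C9 → 00: 20+16+7+8+7 = 58
00 → L2 → T1 → C9 → U4 → 00: 20+16+11+8+3 = 58
00 → L2 → C9 → U4 → T1 → 00: 20+27+8+7+4 = 66
00 → L2 → C9 → T1 → U4 → 00: 20+27+11+7+3 = 68
00 → U4 → L2 → T1 → C9 → 00: 3+19+16+11+7 = 56
00 → U4 → L2 → C9 → T1 → 00: 3+19+27+11+4 = 64
00 → U4 → T1 → L2 → C9 → 00: 3+7+16+27+7 = 60
00 → U4 → C9 → L2 → T1 → 00: 3+8+27+16+4 = 58
00 → T1 → L2 → U4 → C9 → 00: 4+16+19+8+7 = 54
00 → T1 → U4 → L2 → C9 → 00: 4+7+19+27+7 = 64
The minimum is 54.
One optimal route: 00 → T1 → L2 → U4 → C9 → 00 (or its reverse).

Shortest round trip = 54 km.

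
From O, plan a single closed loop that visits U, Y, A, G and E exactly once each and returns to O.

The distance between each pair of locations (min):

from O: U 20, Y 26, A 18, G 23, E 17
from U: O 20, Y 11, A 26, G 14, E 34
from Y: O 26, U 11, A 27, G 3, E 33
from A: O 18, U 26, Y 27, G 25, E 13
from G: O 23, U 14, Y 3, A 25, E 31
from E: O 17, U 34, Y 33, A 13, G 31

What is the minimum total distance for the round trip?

With 5 stops there are 5!/2 = 60 distinct round trips (a route and its reverse cost the same).
O-U-Y-A-G-E-O: 20+11+27+25+31+17 = 131
O-U-Y-A-E-G-O: 20+11+27+13+31+23 = 125
O-U-Y-G-A-E-O: 20+11+3+25+13+17 = 89
O-U-Y-G-E-A-O: 20+11+3+31+13+18 = 96
O-U-Y-E-A-G-O: 20+11+33+13+25+23 = 125
O-U-Y-E-G-A-O: 20+11+33+31+25+18 = 138
O-U-A-Y-G-E-O: 20+26+27+3+31+17 = 124
O-U-A-Y-E-G-O: 20+26+27+33+31+23 = 160
O-U-A-G-Y-E-O: 20+26+25+3+33+17 = 124
O-U-A-G-E-Y-O: 20+26+25+31+33+26 = 161
O-U-A-E-Y-G-O: 20+26+13+33+3+23 = 118
O-U-A-E-G-Y-O: 20+26+13+31+3+26 = 119
O-U-G-Y-A-E-O: 20+14+3+27+13+17 = 94
O-U-G-Y-E-A-O: 20+14+3+33+13+18 = 101
… (46 more)
The minimum is 89.
One optimal route: O → U → Y → G → A → E → O (or its reverse).

89 min — the shortest possible round trip.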